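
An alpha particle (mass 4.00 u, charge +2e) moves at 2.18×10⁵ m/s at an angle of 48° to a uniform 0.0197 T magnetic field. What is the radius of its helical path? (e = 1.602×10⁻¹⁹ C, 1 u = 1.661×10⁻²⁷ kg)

v⊥ = v sinθ = 2.18×10⁵·sin48° ≈ 1.620×10⁵ m/s.
r = m v⊥/(|q|B) = (6.644×10⁻²⁷)(1.620×10⁵)/((3.204×10⁻¹⁹)(0.0197)) ≈ 0.171 m.

r ≈ 0.171 m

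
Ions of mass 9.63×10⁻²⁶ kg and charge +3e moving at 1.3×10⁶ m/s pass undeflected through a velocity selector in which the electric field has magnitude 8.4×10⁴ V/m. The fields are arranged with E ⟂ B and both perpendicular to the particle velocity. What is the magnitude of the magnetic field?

Balance of forces in the selector: qE = qvB ⇒ B = E/v.
B = 8.4×10⁴/1.3×10⁶ = 0.065 T.

B = 0.065 T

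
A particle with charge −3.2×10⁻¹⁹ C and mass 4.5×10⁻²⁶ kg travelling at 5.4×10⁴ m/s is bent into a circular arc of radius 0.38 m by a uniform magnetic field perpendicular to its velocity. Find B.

From |q|vB = mv²/r, B = mv/(|q|r).
B = (4.5×10⁻²⁶)(5.4×10⁴)/((3.2×10⁻¹⁹)(0.38)) ≈ 0.020 T.

B ≈ 0.020 T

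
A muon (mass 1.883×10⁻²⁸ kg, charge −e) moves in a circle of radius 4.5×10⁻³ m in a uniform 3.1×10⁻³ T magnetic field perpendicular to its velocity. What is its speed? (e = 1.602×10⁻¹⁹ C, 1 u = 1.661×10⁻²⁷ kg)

From |q|vB = mv²/r, v = |q|Br/m.
v = (1.602×10⁻¹⁹)(3.1×10⁻³)(4.5×10⁻³)/1.883×10⁻²⁸ ≈ 1.2×10⁴ m/s.

v ≈ 1.2×10⁴ m/s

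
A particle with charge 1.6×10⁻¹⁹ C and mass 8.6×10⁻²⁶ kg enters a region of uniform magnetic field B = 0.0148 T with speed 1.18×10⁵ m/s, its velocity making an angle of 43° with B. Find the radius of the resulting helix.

v⊥ = v sinθ = 1.18×10⁵·sin43° ≈ 8.048×10⁴ m/s.
r = m v⊥/(|q|B) = (8.6×10⁻²⁶)(8.048×10⁴)/((1.6×10⁻¹⁹)(0.0148)) ≈ 2.92 m.

r ≈ 2.92 m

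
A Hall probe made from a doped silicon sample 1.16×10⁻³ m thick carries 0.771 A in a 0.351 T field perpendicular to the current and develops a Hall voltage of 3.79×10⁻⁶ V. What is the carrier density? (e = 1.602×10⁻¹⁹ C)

From V_H = IB/(n e t), n = IB/(V_H e t).
n = (0.771)(0.351)/((3.79×10⁻⁶)(1.602×10⁻¹⁹)(1.16×10⁻³)) ≈ 3.84×10²⁶ m⁻³.

n ≈ 3.84×10²⁶ m⁻³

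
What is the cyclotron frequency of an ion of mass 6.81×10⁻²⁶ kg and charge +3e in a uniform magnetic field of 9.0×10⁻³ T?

f ≈ 1.0×10⁴ Hz

f = |q|B/(2πm).
f = (4.806×10⁻¹⁹)(9.0×10⁻³)/(2π·6.81×10⁻²⁶) ≈ 1.0×10⁴ Hz.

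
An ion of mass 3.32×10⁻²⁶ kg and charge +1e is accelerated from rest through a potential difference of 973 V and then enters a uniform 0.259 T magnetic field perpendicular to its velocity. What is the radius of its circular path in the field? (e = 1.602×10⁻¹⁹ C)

r ≈ 0.0775 m

Acceleration: |q|V = ½mv² ⇒ v = √(2|q|V/m) = √(2·1.602×10⁻¹⁹·973/3.32×10⁻²⁶) ≈ 9.690×10⁴ m/s.
In the field: r = mv/(|q|B) = (3.32×10⁻²⁶)(9.690×10⁴)/((1.602×10⁻¹⁹)(0.259)) ≈ 0.0775 m.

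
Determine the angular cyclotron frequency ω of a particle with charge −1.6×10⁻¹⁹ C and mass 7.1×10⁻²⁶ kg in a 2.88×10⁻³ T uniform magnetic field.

ω = |q|B/m.
ω = (1.6×10⁻¹⁹)(2.88×10⁻³)/7.1×10⁻²⁶ ≈ 6490 rad/s.

ω ≈ 6490 rad/s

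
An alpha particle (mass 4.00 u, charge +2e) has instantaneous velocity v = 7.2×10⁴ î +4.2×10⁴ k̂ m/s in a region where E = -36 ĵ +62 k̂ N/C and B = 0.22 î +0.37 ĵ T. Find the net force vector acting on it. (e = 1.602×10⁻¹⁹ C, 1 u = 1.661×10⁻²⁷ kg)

v×B = (-1.55×10⁴, 9240, 2.66×10⁴) N/C.
E + v×B = (-1.55×10⁴, 9200, 2.67×10⁴) N/C.
F = q(E + v×B) = (3.204×10⁻¹⁹ C)·(-1.55×10⁴, 9200, 2.67×10⁴) = (-4.98×10⁻¹⁵, 2.95×10⁻¹⁵, 8.56×10⁻¹⁵) N.

F ≈ (-4.98×10⁻¹⁵, 2.95×10⁻¹⁵, 8.56×10⁻¹⁵) N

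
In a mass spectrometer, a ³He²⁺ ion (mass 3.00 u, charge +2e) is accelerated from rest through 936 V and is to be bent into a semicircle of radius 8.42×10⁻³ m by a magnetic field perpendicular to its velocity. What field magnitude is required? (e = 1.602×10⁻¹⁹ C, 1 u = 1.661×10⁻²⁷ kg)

v = √(2|q|V/m) = √(2·3.204×10⁻¹⁹·936/4.983×10⁻²⁷) ≈ 3.469×10⁵ m/s.
B = mv/(|q|r) = (4.983×10⁻²⁷)(3.469×10⁵)/((3.204×10⁻¹⁹)(8.42×10⁻³)) ≈ 0.641 T.

B ≈ 0.641 T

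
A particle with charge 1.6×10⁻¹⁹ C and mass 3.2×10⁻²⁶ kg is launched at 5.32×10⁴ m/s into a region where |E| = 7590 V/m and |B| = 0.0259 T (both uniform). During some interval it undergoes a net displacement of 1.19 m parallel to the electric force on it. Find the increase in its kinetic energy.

The magnetic force is always ⟂ v and does no work; only the electric force changes KE.
ΔKE = F_E · d = |q|E d = (1.6×10⁻¹⁹)(7590)(1.19) ≈ 1.45×10⁻¹⁵ J.

ΔKE ≈ 1.45×10⁻¹⁵ J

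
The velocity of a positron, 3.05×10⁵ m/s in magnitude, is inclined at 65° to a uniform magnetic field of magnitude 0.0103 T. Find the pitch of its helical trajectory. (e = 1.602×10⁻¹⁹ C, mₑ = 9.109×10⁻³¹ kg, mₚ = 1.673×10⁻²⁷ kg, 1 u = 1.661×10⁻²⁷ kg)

p ≈ 4.47×10⁻⁴ m

v∥ = v cosθ = 3.05×10⁵·cos65° ≈ 1.289×10⁵ m/s.
T = 2πm/(|q|B) = 2π(9.109×10⁻³¹)/((1.602×10⁻¹⁹)(0.0103)) ≈ 3.469×10⁻⁹ s.
pitch = v∥ T = (1.289×10⁵)(3.469×10⁻⁹) ≈ 4.47×10⁻⁴ m.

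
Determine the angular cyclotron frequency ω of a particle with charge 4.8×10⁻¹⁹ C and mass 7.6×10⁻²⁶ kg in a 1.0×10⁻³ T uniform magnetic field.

ω ≈ 6300 rad/s

ω = |q|B/m.
ω = (4.8×10⁻¹⁹)(1.0×10⁻³)/7.6×10⁻²⁶ ≈ 6300 rad/s.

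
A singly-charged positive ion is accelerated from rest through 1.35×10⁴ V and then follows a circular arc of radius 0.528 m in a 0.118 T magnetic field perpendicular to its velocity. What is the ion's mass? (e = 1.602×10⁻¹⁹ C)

m ≈ 2.30×10⁻²⁶ kg

Combine |q|V = ½mv² and r = mv/(|q|B): eliminate v to get m = qB²r²/(2V).
m = (1.602×10⁻¹⁹)(0.118)²(0.528)²/(2·1.35×10⁴) ≈ 2.30×10⁻²⁶ kg.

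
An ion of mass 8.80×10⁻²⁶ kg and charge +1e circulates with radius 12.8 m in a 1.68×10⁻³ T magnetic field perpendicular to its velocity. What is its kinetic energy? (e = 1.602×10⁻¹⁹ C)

v = |q|Br/m, then KE = ½mv² = (qBr)²/(2m).
v = (1.602×10⁻¹⁹)(1.68×10⁻³)(12.8)/8.80×10⁻²⁶ ≈ 3.915×10⁴ m/s.
KE = ½(8.80×10⁻²⁶)(3.915×10⁴)² ≈ 6.74×10⁻¹⁷ J.

KE ≈ 6.74×10⁻¹⁷ J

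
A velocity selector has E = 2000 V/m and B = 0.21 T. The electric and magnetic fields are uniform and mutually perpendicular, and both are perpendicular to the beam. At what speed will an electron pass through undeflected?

v = 9500 m/s

For undeflected motion the electric and magnetic forces balance: qE = qvB.
v = E/B = 2000/0.21 = 9500 m/s.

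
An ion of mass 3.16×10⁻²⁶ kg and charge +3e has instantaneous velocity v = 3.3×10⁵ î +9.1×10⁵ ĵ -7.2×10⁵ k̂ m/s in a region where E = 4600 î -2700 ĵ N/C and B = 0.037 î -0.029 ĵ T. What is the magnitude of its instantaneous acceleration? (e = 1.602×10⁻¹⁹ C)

|a| ≈ 8.32×10¹¹ m/s²

v×B = (-2.09×10⁴, -2.66×10⁴, -4.32×10⁴) N/C.
E + v×B = (-1.63×10⁴, -2.93×10⁴, -4.32×10⁴) N/C.
F = q(E + v×B) = (4.806×10⁻¹⁹ C)·(-1.63×10⁴, -2.93×10⁴, -4.32×10⁴) = (-7.82×10⁻¹⁵, -1.41×10⁻¹⁴, -2.08×10⁻¹⁴) N.
|a| = |F|/m = 2.630×10⁻¹⁴/3.16×10⁻²⁶ ≈ 8.32×10¹¹ m/s².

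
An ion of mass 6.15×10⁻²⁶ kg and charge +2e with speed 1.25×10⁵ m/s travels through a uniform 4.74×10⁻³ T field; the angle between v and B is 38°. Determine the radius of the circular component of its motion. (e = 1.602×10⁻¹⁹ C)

r ≈ 3.12 m

v⊥ = v sinθ = 1.25×10⁵·sin38° ≈ 7.696×10⁴ m/s.
r = m v⊥/(|q|B) = (6.15×10⁻²⁶)(7.696×10⁴)/((3.204×10⁻¹⁹)(4.74×10⁻³)) ≈ 3.12 m.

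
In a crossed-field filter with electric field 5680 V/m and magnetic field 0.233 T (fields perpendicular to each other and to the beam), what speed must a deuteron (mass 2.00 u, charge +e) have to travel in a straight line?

v = 2.44×10⁴ m/s

For undeflected motion the electric and magnetic forces balance: qE = qvB.
v = E/B = 5680/0.233 = 2.44×10⁴ m/s.
The result is independent of the particle's charge and mass.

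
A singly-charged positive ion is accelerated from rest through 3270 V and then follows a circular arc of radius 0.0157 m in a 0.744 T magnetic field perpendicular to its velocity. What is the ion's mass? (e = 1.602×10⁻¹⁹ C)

m ≈ 3.34×10⁻²⁷ kg

Combine |q|V = ½mv² and r = mv/(|q|B): eliminate v to get m = qB²r²/(2V).
m = (1.602×10⁻¹⁹)(0.744)²(0.0157)²/(2·3270) ≈ 3.34×10⁻²⁷ kg.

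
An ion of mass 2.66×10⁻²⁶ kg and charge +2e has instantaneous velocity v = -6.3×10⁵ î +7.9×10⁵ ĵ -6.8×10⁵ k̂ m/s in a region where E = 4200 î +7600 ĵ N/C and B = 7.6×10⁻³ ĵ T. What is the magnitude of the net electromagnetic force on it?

|F| ≈ 4.16×10⁻¹⁵ N

v×B = (5170, 0, -4790) N/C.
E + v×B = (9370, 7600, -4790) N/C.
F = q(E + v×B) = (3.204×10⁻¹⁹ C)·(9370, 7600, -4790) = (3.00×10⁻¹⁵, 2.44×10⁻¹⁵, -1.53×10⁻¹⁵) N.
|F| = 4.16×10⁻¹⁵ N.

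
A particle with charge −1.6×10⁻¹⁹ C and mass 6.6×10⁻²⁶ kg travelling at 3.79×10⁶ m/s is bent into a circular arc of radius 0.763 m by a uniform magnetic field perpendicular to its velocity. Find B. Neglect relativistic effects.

From |q|vB = mv²/r, B = mv/(|q|r).
B = (6.6×10⁻²⁶)(3.79×10⁶)/((1.6×10⁻¹⁹)(0.763)) ≈ 2.05 T.

B ≈ 2.05 T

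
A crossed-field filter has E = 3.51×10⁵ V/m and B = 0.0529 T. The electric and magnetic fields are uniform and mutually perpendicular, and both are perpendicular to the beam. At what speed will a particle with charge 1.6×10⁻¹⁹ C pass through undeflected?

v = 6.64×10⁶ m/s

Zero net Lorentz force requires |qE| = |q v×B|, i.e. E = vB.
v = E/B = 3.51×10⁵/0.0529 = 6.64×10⁶ m/s.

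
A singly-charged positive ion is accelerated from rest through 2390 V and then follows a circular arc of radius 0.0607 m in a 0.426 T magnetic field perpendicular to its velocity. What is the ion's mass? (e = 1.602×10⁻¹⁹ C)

Combine |q|V = ½mv² and r = mv/(|q|B): eliminate v to get m = qB²r²/(2V).
m = (1.602×10⁻¹⁹)(0.426)²(0.0607)²/(2·2390) ≈ 2.24×10⁻²⁶ kg.

m ≈ 2.24×10⁻²⁶ kg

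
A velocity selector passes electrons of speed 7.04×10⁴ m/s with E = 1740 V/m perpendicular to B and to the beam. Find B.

B = 0.0247 T

Balance of forces in the selector: qE = qvB ⇒ B = E/v.
B = 1740/7.04×10⁴ = 0.0247 T.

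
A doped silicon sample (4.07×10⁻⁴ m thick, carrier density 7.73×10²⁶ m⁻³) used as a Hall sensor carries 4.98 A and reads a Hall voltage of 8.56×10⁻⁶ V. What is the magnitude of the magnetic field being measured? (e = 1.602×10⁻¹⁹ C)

B ≈ 0.0866 T

From V_H = IB/(n e t), B = V_H n e t / I.
B = (8.56×10⁻⁶)(7.73×10²⁶)(1.602×10⁻¹⁹)(4.07×10⁻⁴)/4.98 ≈ 0.0866 T.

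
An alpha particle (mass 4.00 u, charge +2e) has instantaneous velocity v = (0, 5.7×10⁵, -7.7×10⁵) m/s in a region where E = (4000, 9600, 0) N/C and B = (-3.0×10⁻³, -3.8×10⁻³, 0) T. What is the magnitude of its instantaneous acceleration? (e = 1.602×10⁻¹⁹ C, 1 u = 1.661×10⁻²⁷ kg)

|a| ≈ 5.83×10¹¹ m/s²

v×B = (-2930, 2310, 1710) N/C.
E + v×B = (1070, 1.19×10⁴, 1710) N/C.
F = q(E + v×B) = (3.204×10⁻¹⁹ C)·(1070, 1.19×10⁴, 1710) = (3.44×10⁻¹⁶, 3.82×10⁻¹⁵, 5.48×10⁻¹⁶) N.
|a| = |F|/m = 3.870×10⁻¹⁵/6.644×10⁻²⁷ ≈ 5.83×10¹¹ m/s².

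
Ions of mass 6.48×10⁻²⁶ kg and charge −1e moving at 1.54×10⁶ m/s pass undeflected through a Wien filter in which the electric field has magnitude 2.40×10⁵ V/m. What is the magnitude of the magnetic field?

B = 0.156 T

Balance of forces in the selector: qE = qvB ⇒ B = E/v.
B = 2.40×10⁵/1.54×10⁶ = 0.156 T.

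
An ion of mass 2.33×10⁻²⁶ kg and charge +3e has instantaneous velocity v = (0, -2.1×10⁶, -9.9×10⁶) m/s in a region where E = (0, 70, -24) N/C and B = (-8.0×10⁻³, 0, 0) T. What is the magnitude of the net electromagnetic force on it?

v×B = (0, 7.92×10⁴, -1.68×10⁴) N/C.
E + v×B = (0, 7.93×10⁴, -1.68×10⁴) N/C.
F = q(E + v×B) = (4.806×10⁻¹⁹ C)·(0, 7.93×10⁴, -1.68×10⁴) = (0, 3.81×10⁻¹⁴, -8.09×10⁻¹⁵) N.
|F| = 3.89×10⁻¹⁴ N.

|F| ≈ 3.89×10⁻¹⁴ N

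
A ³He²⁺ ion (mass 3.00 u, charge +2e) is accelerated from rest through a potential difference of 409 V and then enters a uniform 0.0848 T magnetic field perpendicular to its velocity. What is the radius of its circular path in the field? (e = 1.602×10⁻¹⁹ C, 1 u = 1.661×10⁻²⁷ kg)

Acceleration: |q|V = ½mv² ⇒ v = √(2|q|V/m) = √(2·3.204×10⁻¹⁹·409/4.983×10⁻²⁷) ≈ 2.293×10⁵ m/s.
In the field: r = mv/(|q|B) = (4.983×10⁻²⁷)(2.293×10⁵)/((3.204×10⁻¹⁹)(0.0848)) ≈ 0.0421 m.

r ≈ 0.0421 m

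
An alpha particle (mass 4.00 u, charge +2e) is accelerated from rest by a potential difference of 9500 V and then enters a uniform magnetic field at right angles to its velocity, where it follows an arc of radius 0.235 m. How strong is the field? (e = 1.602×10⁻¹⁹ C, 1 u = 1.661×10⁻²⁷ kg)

v = √(2|q|V/m) = √(2·3.204×10⁻¹⁹·9500/6.644×10⁻²⁷) ≈ 9.572×10⁵ m/s.
B = mv/(|q|r) = (6.644×10⁻²⁷)(9.572×10⁵)/((3.204×10⁻¹⁹)(0.235)) ≈ 0.0845 T.

B ≈ 0.0845 T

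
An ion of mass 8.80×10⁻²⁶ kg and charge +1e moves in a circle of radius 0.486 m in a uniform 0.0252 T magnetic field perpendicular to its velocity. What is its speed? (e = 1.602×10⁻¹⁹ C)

From |q|vB = mv²/r, v = |q|Br/m.
v = (1.602×10⁻¹⁹)(0.0252)(0.486)/8.80×10⁻²⁶ ≈ 2.23×10⁴ m/s.

v ≈ 2.23×10⁴ m/s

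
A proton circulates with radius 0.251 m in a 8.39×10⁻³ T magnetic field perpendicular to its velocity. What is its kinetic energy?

KE ≈ 212 eV

v = |q|Br/m, then KE = ½mv² = (qBr)²/(2m).
v = (1.602×10⁻¹⁹)(8.39×10⁻³)(0.251)/1.673×10⁻²⁷ ≈ 2.017×10⁵ m/s.
KE = ½(1.673×10⁻²⁷)(2.017×10⁵)² ≈ 3.40×10⁻¹⁷ J = 212 eV.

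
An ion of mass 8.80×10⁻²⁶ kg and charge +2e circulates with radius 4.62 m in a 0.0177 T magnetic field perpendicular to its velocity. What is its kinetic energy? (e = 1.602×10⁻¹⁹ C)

v = |q|Br/m, then KE = ½mv² = (qBr)²/(2m).
v = (3.204×10⁻¹⁹)(0.0177)(4.62)/8.80×10⁻²⁶ ≈ 2.977×10⁵ m/s.
KE = ½(8.80×10⁻²⁶)(2.977×10⁵)² ≈ 3.90×10⁻¹⁵ J.

KE ≈ 3.90×10⁻¹⁵ J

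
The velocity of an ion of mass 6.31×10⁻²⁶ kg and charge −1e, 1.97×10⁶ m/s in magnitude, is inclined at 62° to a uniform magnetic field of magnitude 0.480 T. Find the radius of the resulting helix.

r ≈ 1.43 m

v⊥ = v sinθ = 1.97×10⁶·sin62° ≈ 1.739×10⁶ m/s.
r = m v⊥/(|q|B) = (6.31×10⁻²⁶)(1.739×10⁶)/((1.602×10⁻¹⁹)(0.480)) ≈ 1.43 m.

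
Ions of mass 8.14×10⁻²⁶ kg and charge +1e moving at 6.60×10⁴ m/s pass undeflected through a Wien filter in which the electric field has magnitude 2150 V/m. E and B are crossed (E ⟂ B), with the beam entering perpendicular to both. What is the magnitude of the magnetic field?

Balance of forces in the selector: qE = qvB ⇒ B = E/v.
B = 2150/6.60×10⁴ = 0.0326 T.

B = 0.0326 T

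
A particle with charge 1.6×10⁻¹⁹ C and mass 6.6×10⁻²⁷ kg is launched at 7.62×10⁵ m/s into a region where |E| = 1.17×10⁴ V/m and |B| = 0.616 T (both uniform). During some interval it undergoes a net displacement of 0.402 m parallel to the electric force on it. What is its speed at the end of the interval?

v_f ≈ 8.99×10⁵ m/s

B does no work; ΔKE = |q|E d.
½mv_f² = ½mv₀² + |q|Ed = ½(6.6×10⁻²⁷)(7.62×10⁵)² + (1.6×10⁻¹⁹)(1.17×10⁴)(0.402) ≈ 1.916×10⁻¹⁵ J + 7.525×10⁻¹⁶ J ≈ 2.669×10⁻¹⁵ J.
v_f = √(2·2.669×10⁻¹⁵/6.6×10⁻²⁷) ≈ 8.99×10⁵ m/s.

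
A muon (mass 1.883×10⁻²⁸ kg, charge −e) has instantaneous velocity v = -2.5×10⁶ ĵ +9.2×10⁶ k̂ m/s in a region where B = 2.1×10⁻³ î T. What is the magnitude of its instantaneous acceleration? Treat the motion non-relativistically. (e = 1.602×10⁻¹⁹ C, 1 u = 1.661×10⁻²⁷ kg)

|a| ≈ 1.70×10¹³ m/s²

v×B = (0, 1.93×10⁴, 5250) N/C.
F = q v×B = (−1.602×10⁻¹⁹ C)·(0, 1.93×10⁴, 5250) = (0, -3.10×10⁻¹⁵, -8.41×10⁻¹⁶) N.
|a| = |F|/m = 3.207×10⁻¹⁵/1.883×10⁻²⁸ ≈ 1.70×10¹³ m/s².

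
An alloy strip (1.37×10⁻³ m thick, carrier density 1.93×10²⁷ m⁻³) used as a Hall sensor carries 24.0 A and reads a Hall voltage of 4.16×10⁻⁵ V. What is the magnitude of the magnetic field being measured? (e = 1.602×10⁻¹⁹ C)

From V_H = IB/(n e t), B = V_H n e t / I.
B = (4.16×10⁻⁵)(1.93×10²⁷)(1.602×10⁻¹⁹)(1.37×10⁻³)/24.0 ≈ 0.734 T.

B ≈ 0.734 T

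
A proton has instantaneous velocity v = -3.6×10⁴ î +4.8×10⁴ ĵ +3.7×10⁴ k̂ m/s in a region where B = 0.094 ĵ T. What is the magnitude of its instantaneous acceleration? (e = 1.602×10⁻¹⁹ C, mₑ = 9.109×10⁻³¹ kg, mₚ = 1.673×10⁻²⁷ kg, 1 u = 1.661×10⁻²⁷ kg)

v×B = (-3480, 0, -3380) N/C.
F = q v×B = (1.602×10⁻¹⁹ C)·(-3480, 0, -3380) = (-5.57×10⁻¹⁶, 0, -5.42×10⁻¹⁶) N.
|a| = |F|/m = 7.774×10⁻¹⁶/1.673×10⁻²⁷ ≈ 4.65×10¹¹ m/s².

|a| ≈ 4.65×10¹¹ m/s²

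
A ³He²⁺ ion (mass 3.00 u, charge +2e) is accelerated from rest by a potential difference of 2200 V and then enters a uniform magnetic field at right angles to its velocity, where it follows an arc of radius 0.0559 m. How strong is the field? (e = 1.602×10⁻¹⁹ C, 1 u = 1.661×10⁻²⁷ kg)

B ≈ 0.148 T

v = √(2|q|V/m) = √(2·3.204×10⁻¹⁹·2200/4.983×10⁻²⁷) ≈ 5.319×10⁵ m/s.
B = mv/(|q|r) = (4.983×10⁻²⁷)(5.319×10⁵)/((3.204×10⁻¹⁹)(0.0559)) ≈ 0.148 T.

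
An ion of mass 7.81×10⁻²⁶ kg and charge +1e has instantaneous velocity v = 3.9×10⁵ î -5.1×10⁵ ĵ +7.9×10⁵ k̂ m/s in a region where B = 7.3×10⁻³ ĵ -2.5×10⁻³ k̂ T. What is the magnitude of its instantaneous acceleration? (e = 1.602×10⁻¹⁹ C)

|a| ≈ 1.11×10¹⁰ m/s²

v×B = (-4490, 975, 2850) N/C.
F = q v×B = (1.602×10⁻¹⁹ C)·(-4490, 975, 2850) = (-7.20×10⁻¹⁶, 1.56×10⁻¹⁶, 4.56×10⁻¹⁶) N.
|a| = |F|/m = 8.662×10⁻¹⁶/7.81×10⁻²⁶ ≈ 1.11×10¹⁰ m/s².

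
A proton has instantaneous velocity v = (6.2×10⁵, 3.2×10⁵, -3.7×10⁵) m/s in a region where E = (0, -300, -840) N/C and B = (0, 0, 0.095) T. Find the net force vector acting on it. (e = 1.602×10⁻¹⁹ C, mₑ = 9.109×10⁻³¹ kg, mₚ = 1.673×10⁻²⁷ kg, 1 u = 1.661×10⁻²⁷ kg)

F ≈ (4.87×10⁻¹⁵, -9.48×10⁻¹⁵, -1.35×10⁻¹⁶) N

v×B = (3.04×10⁴, -5.89×10⁴, 0) N/C.
E + v×B = (3.04×10⁴, -5.92×10⁴, -840) N/C.
F = q(E + v×B) = (1.602×10⁻¹⁹ C)·(3.04×10⁴, -5.92×10⁴, -840) = (4.87×10⁻¹⁵, -9.48×10⁻¹⁵, -1.35×10⁻¹⁶) N.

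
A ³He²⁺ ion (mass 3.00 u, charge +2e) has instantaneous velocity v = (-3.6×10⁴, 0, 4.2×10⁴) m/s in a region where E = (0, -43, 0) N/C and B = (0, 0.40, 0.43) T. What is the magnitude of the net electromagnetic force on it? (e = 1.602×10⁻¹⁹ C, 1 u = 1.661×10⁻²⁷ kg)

|F| ≈ 8.64×10⁻¹⁵ N

v×B = (-1.68×10⁴, 1.55×10⁴, -1.44×10⁴) N/C.
E + v×B = (-1.68×10⁴, 1.54×10⁴, -1.44×10⁴) N/C.
F = q(E + v×B) = (3.204×10⁻¹⁹ C)·(-1.68×10⁴, 1.54×10⁴, -1.44×10⁴) = (-5.38×10⁻¹⁵, 4.95×10⁻¹⁵, -4.61×10⁻¹⁵) N.
|F| = 8.64×10⁻¹⁵ N.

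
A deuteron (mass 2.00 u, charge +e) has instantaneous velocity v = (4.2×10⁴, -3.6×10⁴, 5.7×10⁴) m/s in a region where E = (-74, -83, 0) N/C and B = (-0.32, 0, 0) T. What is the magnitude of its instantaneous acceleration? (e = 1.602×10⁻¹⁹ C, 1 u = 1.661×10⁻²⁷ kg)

|a| ≈ 1.04×10¹² m/s²

v×B = (0, -1.82×10⁴, -1.15×10⁴) N/C.
E + v×B = (-74.0, -1.83×10⁴, -1.15×10⁴) N/C.
F = q(E + v×B) = (1.602×10⁻¹⁹ C)·(-74.0, -1.83×10⁴, -1.15×10⁴) = (-1.19×10⁻¹⁷, -2.94×10⁻¹⁵, -1.85×10⁻¹⁵) N.
|a| = |F|/m = 3.467×10⁻¹⁵/3.322×10⁻²⁷ ≈ 1.04×10¹² m/s².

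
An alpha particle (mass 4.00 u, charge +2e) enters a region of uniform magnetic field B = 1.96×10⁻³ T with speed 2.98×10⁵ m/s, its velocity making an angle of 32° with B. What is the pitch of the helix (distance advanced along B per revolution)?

v∥ = v cosθ = 2.98×10⁵·cos32° ≈ 2.527×10⁵ m/s.
T = 2πm/(|q|B) = 2π(6.644×10⁻²⁷)/((3.204×10⁻¹⁹)(1.96×10⁻³)) ≈ 6.648×10⁻⁵ s.
pitch = v∥ T = (2.527×10⁵)(6.648×10⁻⁵) ≈ 16.8 m.

p ≈ 16.8 m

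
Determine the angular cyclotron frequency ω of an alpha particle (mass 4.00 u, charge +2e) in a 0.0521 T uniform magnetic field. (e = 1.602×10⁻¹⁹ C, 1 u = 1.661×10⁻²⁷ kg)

ω = |q|B/m.
ω = (3.204×10⁻¹⁹)(0.0521)/6.644×10⁻²⁷ ≈ 2.51×10⁶ rad/s.

ω ≈ 2.51×10⁶ rad/s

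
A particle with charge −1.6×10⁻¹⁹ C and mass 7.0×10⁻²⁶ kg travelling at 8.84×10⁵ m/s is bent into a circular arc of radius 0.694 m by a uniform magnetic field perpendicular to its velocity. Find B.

From |q|vB = mv²/r, B = mv/(|q|r).
B = (7.0×10⁻²⁶)(8.84×10⁵)/((1.6×10⁻¹⁹)(0.694)) ≈ 0.557 T.

B ≈ 0.557 T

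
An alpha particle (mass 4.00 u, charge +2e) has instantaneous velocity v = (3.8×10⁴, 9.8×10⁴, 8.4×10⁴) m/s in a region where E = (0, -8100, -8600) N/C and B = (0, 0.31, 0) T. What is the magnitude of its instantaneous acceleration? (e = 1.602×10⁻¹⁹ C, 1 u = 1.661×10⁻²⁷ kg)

v×B = (-2.60×10⁴, 0, 1.18×10⁴) N/C.
E + v×B = (-2.60×10⁴, -8100, 3180) N/C.
F = q(E + v×B) = (3.204×10⁻¹⁹ C)·(-2.60×10⁴, -8100, 3180) = (-8.34×10⁻¹⁵, -2.60×10⁻¹⁵, 1.02×10⁻¹⁵) N.
|a| = |F|/m = 8.797×10⁻¹⁵/6.644×10⁻²⁷ ≈ 1.32×10¹² m/s².

|a| ≈ 1.32×10¹² m/s²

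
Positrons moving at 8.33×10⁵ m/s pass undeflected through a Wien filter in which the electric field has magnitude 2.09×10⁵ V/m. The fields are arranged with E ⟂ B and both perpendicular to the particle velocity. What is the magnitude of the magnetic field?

Balance of forces in the selector: qE = qvB ⇒ B = E/v.
B = 2.09×10⁵/8.33×10⁵ = 0.251 T.

B = 0.251 T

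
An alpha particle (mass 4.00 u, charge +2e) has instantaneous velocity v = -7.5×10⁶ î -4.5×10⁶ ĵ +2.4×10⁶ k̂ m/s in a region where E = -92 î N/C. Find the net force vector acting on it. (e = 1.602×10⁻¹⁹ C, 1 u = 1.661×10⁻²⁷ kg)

F ≈ (-2.95×10⁻¹⁷, 0, 0) N

Only an electric field acts, so F = qE = (3.204×10⁻¹⁹ C)·(-92.0, 0, 0) = (-2.95×10⁻¹⁷, 0, 0) N.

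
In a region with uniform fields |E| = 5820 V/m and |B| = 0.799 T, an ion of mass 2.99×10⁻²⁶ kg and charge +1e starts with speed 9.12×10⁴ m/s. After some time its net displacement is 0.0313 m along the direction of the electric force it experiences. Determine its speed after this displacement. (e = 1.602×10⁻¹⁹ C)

v_f ≈ 1.01×10⁵ m/s

B does no work; ΔKE = |q|E d.
½mv_f² = ½mv₀² + |q|Ed = ½(2.99×10⁻²⁶)(9.12×10⁴)² + (1.602×10⁻¹⁹)(5820)(0.0313) ≈ 1.243×10⁻¹⁶ J + 2.918×10⁻¹⁷ J ≈ 1.535×10⁻¹⁶ J.
v_f = √(2·1.535×10⁻¹⁶/2.99×10⁻²⁶) ≈ 1.01×10⁵ m/s.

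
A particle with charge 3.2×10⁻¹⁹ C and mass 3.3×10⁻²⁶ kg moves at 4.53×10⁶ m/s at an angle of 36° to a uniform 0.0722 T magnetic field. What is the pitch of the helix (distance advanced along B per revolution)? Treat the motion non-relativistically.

v∥ = v cosθ = 4.53×10⁶·cos36° ≈ 3.665×10⁶ m/s.
T = 2πm/(|q|B) = 2π(3.3×10⁻²⁶)/((3.2×10⁻¹⁹)(0.0722)) ≈ 8.974×10⁻⁶ s.
pitch = v∥ T = (3.665×10⁶)(8.974×10⁻⁶) ≈ 32.9 m.

p ≈ 32.9 m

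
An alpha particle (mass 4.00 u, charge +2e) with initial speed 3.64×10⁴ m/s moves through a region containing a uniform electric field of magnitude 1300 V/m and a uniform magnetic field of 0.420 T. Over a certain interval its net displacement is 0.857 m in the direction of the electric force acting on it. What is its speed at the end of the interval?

v_f ≈ 3.30×10⁵ m/s

B does no work; ΔKE = |q|E d.
½mv_f² = ½mv₀² + |q|Ed = ½(6.644×10⁻²⁷)(3.64×10⁴)² + (3.204×10⁻¹⁹)(1300)(0.857) ≈ 4.402×10⁻¹⁸ J + 3.570×10⁻¹⁶ J ≈ 3.614×10⁻¹⁶ J.
v_f = √(2·3.614×10⁻¹⁶/6.644×10⁻²⁷) ≈ 3.30×10⁵ m/s.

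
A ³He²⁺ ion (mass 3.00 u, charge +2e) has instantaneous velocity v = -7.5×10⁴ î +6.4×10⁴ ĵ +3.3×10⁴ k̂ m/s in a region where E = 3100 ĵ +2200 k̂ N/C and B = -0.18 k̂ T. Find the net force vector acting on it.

F ≈ (-3.69×10⁻¹⁵, -3.33×10⁻¹⁵, 7.05×10⁻¹⁶) N

v×B = (-1.15×10⁴, -1.35×10⁴, 0) N/C.
E + v×B = (-1.15×10⁴, -1.04×10⁴, 2200) N/C.
F = q(E + v×B) = (3.204×10⁻¹⁹ C)·(-1.15×10⁴, -1.04×10⁴, 2200) = (-3.69×10⁻¹⁵, -3.33×10⁻¹⁵, 7.05×10⁻¹⁶) N.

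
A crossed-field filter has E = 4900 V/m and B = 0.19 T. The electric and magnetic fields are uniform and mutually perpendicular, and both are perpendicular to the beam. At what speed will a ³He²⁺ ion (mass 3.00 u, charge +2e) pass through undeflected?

v = 2.6×10⁴ m/s

Zero net Lorentz force requires |qE| = |q v×B|, i.e. E = vB.
v = E/B = 4900/0.19 = 2.6×10⁴ m/s.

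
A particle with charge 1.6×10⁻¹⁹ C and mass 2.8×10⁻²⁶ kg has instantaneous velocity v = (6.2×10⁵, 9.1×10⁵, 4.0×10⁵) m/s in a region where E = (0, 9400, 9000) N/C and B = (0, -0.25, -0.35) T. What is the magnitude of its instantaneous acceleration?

v×B = (-2.18×10⁵, 2.17×10⁵, -1.55×10⁵) N/C.
E + v×B = (-2.18×10⁵, 2.26×10⁵, -1.46×10⁵) N/C.
F = q(E + v×B) = (1.6×10⁻¹⁹ C)·(-2.18×10⁵, 2.26×10⁵, -1.46×10⁵) = (-3.50×10⁻¹⁴, 3.62×10⁻¹⁴, -2.34×10⁻¹⁴) N.
|a| = |F|/m = 5.550×10⁻¹⁴/2.8×10⁻²⁶ ≈ 1.98×10¹² m/s².

|a| ≈ 1.98×10¹² m/s²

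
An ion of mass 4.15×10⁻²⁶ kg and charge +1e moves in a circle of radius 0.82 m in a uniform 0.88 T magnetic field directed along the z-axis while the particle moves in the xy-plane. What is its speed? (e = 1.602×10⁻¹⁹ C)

From |q|vB = mv²/r, v = |q|Br/m.
v = (1.602×10⁻¹⁹)(0.88)(0.82)/4.15×10⁻²⁶ ≈ 2.8×10⁶ m/s.

v ≈ 2.8×10⁶ m/s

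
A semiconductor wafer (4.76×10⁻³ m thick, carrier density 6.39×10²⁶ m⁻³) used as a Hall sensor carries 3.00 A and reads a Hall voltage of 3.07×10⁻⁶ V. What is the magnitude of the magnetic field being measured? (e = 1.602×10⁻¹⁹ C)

B ≈ 0.499 T

From V_H = IB/(n e t), B = V_H n e t / I.
B = (3.07×10⁻⁶)(6.39×10²⁶)(1.602×10⁻¹⁹)(4.76×10⁻³)/3.00 ≈ 0.499 T.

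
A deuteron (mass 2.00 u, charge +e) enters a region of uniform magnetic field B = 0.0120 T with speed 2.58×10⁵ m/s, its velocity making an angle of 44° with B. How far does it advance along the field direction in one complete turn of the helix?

v∥ = v cosθ = 2.58×10⁵·cos44° ≈ 1.856×10⁵ m/s.
T = 2πm/(|q|B) = 2π(3.322×10⁻²⁷)/((1.602×10⁻¹⁹)(0.0120)) ≈ 1.086×10⁻⁵ s.
pitch = v∥ T = (1.856×10⁵)(1.086×10⁻⁵) ≈ 2.02 m.

p ≈ 2.02 m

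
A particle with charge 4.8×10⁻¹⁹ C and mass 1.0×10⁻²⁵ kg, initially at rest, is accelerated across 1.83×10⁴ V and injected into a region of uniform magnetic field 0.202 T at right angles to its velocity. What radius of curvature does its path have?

Acceleration: |q|V = ½mv² ⇒ v = √(2|q|V/m) = √(2·4.8×10⁻¹⁹·1.83×10⁴/1.0×10⁻²⁵) ≈ 4.191×10⁵ m/s.
In the field: r = mv/(|q|B) = (1.0×10⁻²⁵)(4.191×10⁵)/((4.8×10⁻¹⁹)(0.202)) ≈ 0.432 m.

r ≈ 0.432 m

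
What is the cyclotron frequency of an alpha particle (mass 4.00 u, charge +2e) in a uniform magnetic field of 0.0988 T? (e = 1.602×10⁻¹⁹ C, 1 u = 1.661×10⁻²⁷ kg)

f = |q|B/(2πm).
f = (3.204×10⁻¹⁹)(0.0988)/(2π·6.644×10⁻²⁷) ≈ 7.58×10⁵ Hz.

f ≈ 7.58×10⁵ Hz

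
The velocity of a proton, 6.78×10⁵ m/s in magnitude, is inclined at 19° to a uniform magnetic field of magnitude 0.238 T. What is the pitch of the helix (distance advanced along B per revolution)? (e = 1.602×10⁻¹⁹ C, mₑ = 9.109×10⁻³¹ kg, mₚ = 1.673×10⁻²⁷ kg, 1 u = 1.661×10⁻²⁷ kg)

v∥ = v cosθ = 6.78×10⁵·cos19° ≈ 6.411×10⁵ m/s.
T = 2πm/(|q|B) = 2π(1.673×10⁻²⁷)/((1.602×10⁻¹⁹)(0.238)) ≈ 2.757×10⁻⁷ s.
pitch = v∥ T = (6.411×10⁵)(2.757×10⁻⁷) ≈ 0.177 m.

p ≈ 0.177 m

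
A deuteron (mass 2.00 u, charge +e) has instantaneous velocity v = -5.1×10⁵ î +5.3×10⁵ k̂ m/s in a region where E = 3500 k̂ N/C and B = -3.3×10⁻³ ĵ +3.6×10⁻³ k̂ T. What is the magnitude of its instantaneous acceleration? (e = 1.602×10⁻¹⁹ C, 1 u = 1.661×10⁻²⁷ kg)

v×B = (1750, 1840, 1680) N/C.
E + v×B = (1750, 1840, 5180) N/C.
F = q(E + v×B) = (1.602×10⁻¹⁹ C)·(1750, 1840, 5180) = (2.80×10⁻¹⁶, 2.94×10⁻¹⁶, 8.30×10⁻¹⁶) N.
|a| = |F|/m = 9.244×10⁻¹⁶/3.322×10⁻²⁷ ≈ 2.78×10¹¹ m/s².

|a| ≈ 2.78×10¹¹ m/s²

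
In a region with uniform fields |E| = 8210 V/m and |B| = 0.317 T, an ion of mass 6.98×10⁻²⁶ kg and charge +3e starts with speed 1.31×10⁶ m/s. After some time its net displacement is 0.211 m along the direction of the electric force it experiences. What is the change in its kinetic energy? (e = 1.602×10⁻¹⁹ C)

ΔKE ≈ 8.33×10⁻¹⁶ J

The magnetic force is always ⟂ v and does no work; only the electric force changes KE.
ΔKE = F_E · d = |q|E d = (4.806×10⁻¹⁹)(8210)(0.211) ≈ 8.33×10⁻¹⁶ J.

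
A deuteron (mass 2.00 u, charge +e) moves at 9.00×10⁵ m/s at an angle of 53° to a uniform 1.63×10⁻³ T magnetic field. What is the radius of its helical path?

r ≈ 9.14 m

v⊥ = v sinθ = 9.00×10⁵·sin53° ≈ 7.188×10⁵ m/s.
r = m v⊥/(|q|B) = (3.322×10⁻²⁷)(7.188×10⁵)/((1.602×10⁻¹⁹)(1.63×10⁻³)) ≈ 9.14 m.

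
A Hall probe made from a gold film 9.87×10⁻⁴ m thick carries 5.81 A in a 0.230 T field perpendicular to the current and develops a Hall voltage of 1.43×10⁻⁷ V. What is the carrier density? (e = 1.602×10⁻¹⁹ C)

n ≈ 5.91×10²⁸ m⁻³

From V_H = IB/(n e t), n = IB/(V_H e t).
n = (5.81)(0.230)/((1.43×10⁻⁷)(1.602×10⁻¹⁹)(9.87×10⁻⁴)) ≈ 5.91×10²⁸ m⁻³.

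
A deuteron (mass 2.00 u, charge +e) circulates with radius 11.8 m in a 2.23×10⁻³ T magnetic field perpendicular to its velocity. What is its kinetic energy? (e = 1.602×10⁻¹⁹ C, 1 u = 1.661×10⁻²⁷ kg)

v = |q|Br/m, then KE = ½mv² = (qBr)²/(2m).
v = (1.602×10⁻¹⁹)(2.23×10⁻³)(11.8)/3.322×10⁻²⁷ ≈ 1.269×10⁶ m/s.
KE = ½(3.322×10⁻²⁷)(1.269×10⁶)² ≈ 2.67×10⁻¹⁵ J.

KE ≈ 2.67×10⁻¹⁵ J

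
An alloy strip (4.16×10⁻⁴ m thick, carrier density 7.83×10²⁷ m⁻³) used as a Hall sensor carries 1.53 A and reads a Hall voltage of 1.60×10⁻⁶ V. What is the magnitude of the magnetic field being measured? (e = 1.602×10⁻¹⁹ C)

From V_H = IB/(n e t), B = V_H n e t / I.
B = (1.60×10⁻⁶)(7.83×10²⁷)(1.602×10⁻¹⁹)(4.16×10⁻⁴)/1.53 ≈ 0.546 T.

B ≈ 0.546 T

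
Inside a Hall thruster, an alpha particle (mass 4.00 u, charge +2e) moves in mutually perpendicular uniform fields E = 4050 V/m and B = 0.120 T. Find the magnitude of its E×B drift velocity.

The steady drift has the magnetic force balancing the electric force, so v_d = E/B.
v_d = 4050/0.120 = 3.38×10⁴ m/s.

v_d ≈ 3.38×10⁴ m/s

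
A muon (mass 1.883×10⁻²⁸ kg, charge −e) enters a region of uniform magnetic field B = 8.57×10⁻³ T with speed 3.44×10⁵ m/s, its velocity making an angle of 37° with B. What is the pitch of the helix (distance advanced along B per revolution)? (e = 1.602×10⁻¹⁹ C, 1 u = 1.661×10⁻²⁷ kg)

p ≈ 0.237 m

v∥ = v cosθ = 3.44×10⁵·cos37° ≈ 2.747×10⁵ m/s.
T = 2πm/(|q|B) = 2π(1.883×10⁻²⁸)/((1.602×10⁻¹⁹)(8.57×10⁻³)) ≈ 8.618×10⁻⁷ s.
pitch = v∥ T = (2.747×10⁵)(8.618×10⁻⁷) ≈ 0.237 m.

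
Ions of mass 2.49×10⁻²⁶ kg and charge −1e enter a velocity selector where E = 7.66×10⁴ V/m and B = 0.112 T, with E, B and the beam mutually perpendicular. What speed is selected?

v = 6.84×10⁵ m/s

Straight-line motion ⇒ electric and magnetic forces cancel, so E = vB.
v = E/B = 7.66×10⁴/0.112 = 6.84×10⁵ m/s.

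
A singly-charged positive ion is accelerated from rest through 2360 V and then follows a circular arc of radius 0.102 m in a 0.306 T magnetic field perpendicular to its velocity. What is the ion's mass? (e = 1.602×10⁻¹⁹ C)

Combine |q|V = ½mv² and r = mv/(|q|B): eliminate v to get m = qB²r²/(2V).
m = (1.602×10⁻¹⁹)(0.306)²(0.102)²/(2·2360) ≈ 3.31×10⁻²⁶ kg.

m ≈ 3.31×10⁻²⁶ kg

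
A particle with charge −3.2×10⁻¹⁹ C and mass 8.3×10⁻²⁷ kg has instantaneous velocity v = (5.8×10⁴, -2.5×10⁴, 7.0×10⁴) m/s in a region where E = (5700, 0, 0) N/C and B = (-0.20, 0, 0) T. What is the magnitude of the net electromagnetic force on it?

|F| ≈ 5.09×10⁻¹⁵ N

v×B = (0, -1.40×10⁴, -5000) N/C.
E + v×B = (5700, -1.40×10⁴, -5000) N/C.
F = q(E + v×B) = (−3.2×10⁻¹⁹ C)·(5700, -1.40×10⁴, -5000) = (-1.82×10⁻¹⁵, 4.48×10⁻¹⁵, 1.60×10⁻¹⁵) N.
|F| = 5.09×10⁻¹⁵ N.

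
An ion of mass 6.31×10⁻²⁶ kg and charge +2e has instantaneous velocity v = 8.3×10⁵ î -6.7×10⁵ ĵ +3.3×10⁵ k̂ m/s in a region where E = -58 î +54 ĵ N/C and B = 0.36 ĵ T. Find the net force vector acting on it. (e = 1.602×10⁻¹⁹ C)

F ≈ (-3.81×10⁻¹⁴, 1.73×10⁻¹⁷, 9.57×10⁻¹⁴) N

v×B = (-1.19×10⁵, 0, 2.99×10⁵) N/C.
E + v×B = (-1.19×10⁵, 54.0, 2.99×10⁵) N/C.
F = q(E + v×B) = (3.204×10⁻¹⁹ C)·(-1.19×10⁵, 54.0, 2.99×10⁵) = (-3.81×10⁻¹⁴, 1.73×10⁻¹⁷, 9.57×10⁻¹⁴) N.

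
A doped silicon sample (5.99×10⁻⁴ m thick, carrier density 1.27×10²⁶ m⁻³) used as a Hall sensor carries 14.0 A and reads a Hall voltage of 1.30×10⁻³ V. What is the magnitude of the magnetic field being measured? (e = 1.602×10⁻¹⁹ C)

From V_H = IB/(n e t), B = V_H n e t / I.
B = (1.30×10⁻³)(1.27×10²⁶)(1.602×10⁻¹⁹)(5.99×10⁻⁴)/14.0 ≈ 1.13 T.

B ≈ 1.13 T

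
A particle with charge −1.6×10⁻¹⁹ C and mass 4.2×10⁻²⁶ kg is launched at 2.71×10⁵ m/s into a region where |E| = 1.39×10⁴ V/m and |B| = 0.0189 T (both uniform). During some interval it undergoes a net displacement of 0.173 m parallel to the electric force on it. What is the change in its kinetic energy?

ΔKE ≈ 3.85×10⁻¹⁶ J

The magnetic force is always ⟂ v and does no work; only the electric force changes KE.
ΔKE = F_E · d = |q|E d = (1.6×10⁻¹⁹)(1.39×10⁴)(0.173) ≈ 3.85×10⁻¹⁶ J.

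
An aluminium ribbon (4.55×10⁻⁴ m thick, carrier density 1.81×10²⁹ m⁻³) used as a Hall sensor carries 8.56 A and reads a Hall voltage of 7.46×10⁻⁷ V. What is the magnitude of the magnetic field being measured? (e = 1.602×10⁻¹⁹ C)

B ≈ 1.15 T

From V_H = IB/(n e t), B = V_H n e t / I.
B = (7.46×10⁻⁷)(1.81×10²⁹)(1.602×10⁻¹⁹)(4.55×10⁻⁴)/8.56 ≈ 1.15 T.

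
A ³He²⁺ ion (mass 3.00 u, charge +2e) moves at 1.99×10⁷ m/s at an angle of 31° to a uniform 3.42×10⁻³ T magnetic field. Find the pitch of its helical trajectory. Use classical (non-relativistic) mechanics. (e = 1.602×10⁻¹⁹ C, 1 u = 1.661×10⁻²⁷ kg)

v∥ = v cosθ = 1.99×10⁷·cos31° ≈ 1.706×10⁷ m/s.
T = 2πm/(|q|B) = 2π(4.983×10⁻²⁷)/((3.204×10⁻¹⁹)(3.42×10⁻³)) ≈ 2.857×10⁻⁵ s.
pitch = v∥ T = (1.706×10⁷)(2.857×10⁻⁵) ≈ 487 m.

p ≈ 487 m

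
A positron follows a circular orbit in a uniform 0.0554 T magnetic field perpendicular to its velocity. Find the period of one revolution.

T ≈ 6.45×10⁻¹⁰ s

The cyclotron period depends only on m, q, B: T = 2πm/(|q|B).
T = 2π(9.109×10⁻³¹)/((1.602×10⁻¹⁹)(0.0554)) ≈ 6.45×10⁻¹⁰ s.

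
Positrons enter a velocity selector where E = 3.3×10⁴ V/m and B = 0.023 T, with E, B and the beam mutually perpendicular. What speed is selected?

Straight-line motion ⇒ electric and magnetic forces cancel, so E = vB.
v = E/B = 3.3×10⁴/0.023 = 1.4×10⁶ m/s.
The result is independent of the particle's charge and mass.

v = 1.4×10⁶ m/s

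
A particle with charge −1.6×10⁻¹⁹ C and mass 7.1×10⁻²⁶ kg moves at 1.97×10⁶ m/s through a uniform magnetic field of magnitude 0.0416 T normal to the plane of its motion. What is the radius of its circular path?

r ≈ 21.0 m

The magnetic force provides the centripetal force: |q|vB = mv²/r.
r = mv/(|q|B) = (7.1×10⁻²⁶)(1.97×10⁶)/((1.6×10⁻¹⁹)(0.0416)) ≈ 21.0 m.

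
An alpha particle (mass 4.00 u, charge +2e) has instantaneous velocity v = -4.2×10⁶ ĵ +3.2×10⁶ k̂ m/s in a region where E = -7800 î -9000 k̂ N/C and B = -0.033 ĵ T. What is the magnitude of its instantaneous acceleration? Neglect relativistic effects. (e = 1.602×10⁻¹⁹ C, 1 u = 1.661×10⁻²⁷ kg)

v×B = (1.06×10⁵, 0, 0) N/C.
E + v×B = (9.78×10⁴, 0, -9000) N/C.
F = q(E + v×B) = (3.204×10⁻¹⁹ C)·(9.78×10⁴, 0, -9000) = (3.13×10⁻¹⁴, 0, -2.88×10⁻¹⁵) N.
|a| = |F|/m = 3.147×10⁻¹⁴/6.644×10⁻²⁷ ≈ 4.74×10¹² m/s².

|a| ≈ 4.74×10¹² m/s²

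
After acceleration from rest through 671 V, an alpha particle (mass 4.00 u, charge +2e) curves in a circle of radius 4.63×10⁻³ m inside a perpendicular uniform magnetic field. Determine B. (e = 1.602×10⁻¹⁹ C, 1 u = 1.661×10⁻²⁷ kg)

B ≈ 1.14 T

v = √(2|q|V/m) = √(2·3.204×10⁻¹⁹·671/6.644×10⁻²⁷) ≈ 2.544×10⁵ m/s.
B = mv/(|q|r) = (6.644×10⁻²⁷)(2.544×10⁵)/((3.204×10⁻¹⁹)(4.63×10⁻³)) ≈ 1.14 T.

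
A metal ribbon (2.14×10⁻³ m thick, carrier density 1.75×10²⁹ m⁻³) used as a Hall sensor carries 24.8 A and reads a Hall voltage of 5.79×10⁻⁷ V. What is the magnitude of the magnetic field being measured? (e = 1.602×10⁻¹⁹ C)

B ≈ 1.40 T

From V_H = IB/(n e t), B = V_H n e t / I.
B = (5.79×10⁻⁷)(1.75×10²⁹)(1.602×10⁻¹⁹)(2.14×10⁻³)/24.8 ≈ 1.40 T.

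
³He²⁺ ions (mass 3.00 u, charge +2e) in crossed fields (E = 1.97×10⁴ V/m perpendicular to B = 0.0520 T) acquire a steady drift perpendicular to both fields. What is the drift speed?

In crossed fields the guiding centre drifts at v_d = |E×B|/B² = E/B, independent of charge and mass.
v_d = 1.97×10⁴/0.0520 = 3.79×10⁵ m/s.

v_d ≈ 3.79×10⁵ m/s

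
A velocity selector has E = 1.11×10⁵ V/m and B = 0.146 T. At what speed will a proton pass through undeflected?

v = 7.60×10⁵ m/s

Zero net Lorentz force requires |qE| = |q v×B|, i.e. E = vB.
v = E/B = 1.11×10⁵/0.146 = 7.60×10⁵ m/s.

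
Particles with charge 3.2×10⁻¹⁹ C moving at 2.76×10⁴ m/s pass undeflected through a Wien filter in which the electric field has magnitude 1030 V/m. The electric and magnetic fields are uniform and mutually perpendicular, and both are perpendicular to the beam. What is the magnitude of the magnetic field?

B = 0.0373 T

Balance of forces in the selector: qE = qvB ⇒ B = E/v.
B = 1030/2.76×10⁴ = 0.0373 T.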